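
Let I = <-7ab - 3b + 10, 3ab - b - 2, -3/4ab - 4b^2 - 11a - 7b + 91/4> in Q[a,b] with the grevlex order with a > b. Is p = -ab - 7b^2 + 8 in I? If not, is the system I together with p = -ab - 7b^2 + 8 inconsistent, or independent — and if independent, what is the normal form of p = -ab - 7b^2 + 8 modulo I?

-ab - 7b^2 + 8 lies in I (it reduces to 0).

First compute the reduced Gröbner basis of I by Buchberger's algorithm.
f_1 = -7ab - 3b + 10, LT = ab.
f_2 = 3ab - b - 2, LT = ab.
f_3 = -3/4ab - 4b^2 - 11a - 7b + 91/4, LT = ab.

S(f_1,f_2): lcm = ab. S = 16/21b - 16/21.
  reduce S modulo (f_1, f_2, f_3):
  remainder 16/21b - 16/21 ≠ 0; add h_4 = 16/21b - 16/21 to the basis.

S(f_1,f_3): lcm = ab. S = -16/3b^2 - 44/3a - 187/21b + 607/21.
  reduce S modulo (f_1, f_2, f_3, h_4):
  remainder -44/3a + 44/3 ≠ 0; add h_5 = -44/3a + 44/3 to the basis.

The other S-polynomials (S(f_2,f_3), S(f_1,h_4), S(f_2,h_4), S(f_3,h_4), S(f_1,h_5), S(f_2,h_5), S(f_3,h_5), S(h_4,h_5)) all reduce to 0 modulo the current basis, so we have a Gröbner basis.
Inter-reduce: drop elements whose leading term is divisible by another's, tail-reduce, and make monic.
Reduced Gröbner basis: {a - 1, b - 1}.
Label its elements g_1 = a - 1, g_2 = b - 1.

Reduce p = -ab - 7b^2 + 8 modulo G:
  leading term ab: subtract (-b)·g_1 from -ab - 7b^2 + 8 → -7b^2 - b + 8
  leading term b^2: subtract (-7b)·g_2 from -7b^2 - b + 8 → -8b + 8
  leading term b: subtract (-8)·g_2 from -8b + 8 → 0
  normal form = 0.
Since the normal form is 0, p ∈ I.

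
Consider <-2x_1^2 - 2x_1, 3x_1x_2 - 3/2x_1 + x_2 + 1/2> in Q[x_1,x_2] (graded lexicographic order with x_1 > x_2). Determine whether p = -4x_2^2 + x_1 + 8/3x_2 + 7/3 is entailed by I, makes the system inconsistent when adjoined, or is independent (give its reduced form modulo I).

First compute the reduced Gröbner basis of I by Buchberger's algorithm.
f_1 = -2x_1^2 - 2x_1, LT = x_1^2.
f_2 = 3x_1x_2 - 3/2x_1 + x_2 + 1/2, LT = x_1x_2.

S(f_1,f_2): lcm = x_1^2x_2. S = 1/2x_1^2 + 2/3x_1x_2 - 1/6x_1.
  reduce S modulo (f_1, f_2):
  remainder -1/3x_1 - 2/9x_2 - 1/9 ≠ 0; add h_3 = -1/3x_1 - 2/9x_2 - 1/9 to the basis.

S(f_2,h_3): lcm = x_1x_2. S = -2/3x_2^2 - 1/2x_1 + 1/6.
  reduce S modulo (f_1, f_2, h_3):
  remainder -2/3x_2^2 + 1/3x_2 + 1/3 ≠ 0; add h_4 = -2/3x_2^2 + 1/3x_2 + 1/3 to the basis.

The other S-polynomials (S(f_1,h_3), S(f_1,h_4), S(f_2,h_4), S(h_3,h_4)) all reduce to 0 modulo the current basis, so we have a Gröbner basis.
Inter-reduce: drop elements whose leading term is divisible by another's, tail-reduce, and make monic.
Reduced Gröbner basis: {x_2^2 - 1/2x_2 - 1/2, x_1 + 2/3x_2 + 1/3}.
Label its elements g_1 = x_2^2 - 1/2x_2 - 1/2, g_2 = x_1 + 2/3x_2 + 1/3.

Reduce p = -4x_2^2 + x_1 + 8/3x_2 + 7/3 modulo G:
  leading term x_2^2: subtract (-4)·g_1 from -4x_2^2 + x_1 + 8/3x_2 + 7/3 → x_1 + 2/3x_2 + 1/3
  leading term x_1: subtract (1)·g_2 from x_1 + 2/3x_2 + 1/3 → 0
  normal form = 0.
Since the normal form is 0, p ∈ I.

The remainder on division by a Gröbner basis is unique — it is the normal form.

-4x_2^2 + x_1 + 8/3x_2 + 7/3 lies in I (it reduces to 0).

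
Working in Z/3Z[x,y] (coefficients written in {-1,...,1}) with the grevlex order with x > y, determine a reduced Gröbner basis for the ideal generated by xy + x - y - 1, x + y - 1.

G = {y^2 + y, x + y - 1}

f_1 = xy + x - y - 1, LT = xy.
f_2 = x + y - 1, LT = x.

S(f_1,f_2): lcm = xy. S = -y^2 + x - 1.
  reduce S modulo (f_1, f_2):
  remainder -y^2 - y ≠ 0; add g_3 = -y^2 - y to the basis.

The other S-polynomials (S(f_1,g_3), S(f_2,g_3)) all reduce to 0 modulo the current basis, so we have a Gröbner basis.
Inter-reduce: drop elements whose leading term is divisible by another's, tail-reduce, and make monic.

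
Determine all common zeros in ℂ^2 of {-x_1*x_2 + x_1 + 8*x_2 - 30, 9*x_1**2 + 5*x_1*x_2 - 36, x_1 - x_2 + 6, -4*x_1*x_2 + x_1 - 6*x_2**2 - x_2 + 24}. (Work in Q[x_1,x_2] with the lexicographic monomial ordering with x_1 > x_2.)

{(-3, 3)}

Compute a lex Gröbner basis by Buchberger's algorithm.
f_1 = -x_1*x_2 + x_1 + 8*x_2 - 30, LT = x_1*x_2.
f_2 = 9*x_1**2 + 5*x_1*x_2 - 36, LT = x_1**2.
f_3 = x_1 - x_2 + 6, LT = x_1.
f_4 = -4*x_1*x_2 + x_1 - 6*x_2**2 - x_2 + 24, LT = x_1*x_2.

S(f_1,f_2): lcm = x_1**2*x_2. S = -x_1**2 - 5/9*x_1*x_2**2 - 8*x_1*x_2 + 30*x_1 + 4*x_2.
  leading term x_1**2: subtract (-1/9)·f_2 from -x_1**2 - 5/9*x_1*x_2**2 - 8*x_1*x_2 + 30*x_1 + 4*x_2 → -5/9*x_1*x_2**2 - 67/9*x_1*x_2 + 30*x_1 + 4*x_2 - 4
  leading term x_1*x_2**2: subtract (5/9*x_2)·f_1 from -5/9*x_1*x_2**2 - 67/9*x_1*x_2 + 30*x_1 + 4*x_2 - 4 → -8*x_1*x_2 + 30*x_1 - 40/9*x_2**2 + 62/3*x_2 - 4
  leading term x_1*x_2: subtract (8)·f_1 from -8*x_1*x_2 + 30*x_1 - 40/9*x_2**2 + 62/3*x_2 - 4 → 22*x_1 - 40/9*x_2**2 - 130/3*x_2 + 236
  leading term x_1: subtract (22)·f_3 from 22*x_1 - 40/9*x_2**2 - 130/3*x_2 + 236 → -40/9*x_2**2 - 64/3*x_2 + 104
  leading term x_2**2: no divisor's leading term divides it; move -40/9*x_2**2 to the remainder.
  leading term x_2: no divisor's leading term divides it; move -64/3*x_2 to the remainder.
  leading term 1: no divisor's leading term divides it; move 104 to the remainder.
  remainder -40/9*x_2**2 - 64/3*x_2 + 104 ≠ 0; add h_5 = -40/9*x_2**2 - 64/3*x_2 + 104 to the basis.

S(f_1,f_3): lcm = x_1*x_2. S = -x_1 + x_2**2 - 14*x_2 + 30.
  leading term x_1: subtract (-1)·f_3 from -x_1 + x_2**2 - 14*x_2 + 30 → x_2**2 - 15*x_2 + 36
  leading term x_2**2: subtract (-9/40)·h_5 from x_2**2 - 15*x_2 + 36 → -99/5*x_2 + 297/5
  leading term x_2: no divisor's leading term divides it; move -99/5*x_2 to the remainder.
  leading term 1: no divisor's leading term divides it; move 297/5 to the remainder.
  remainder -99/5*x_2 + 297/5 ≠ 0; add h_6 = -99/5*x_2 + 297/5 to the basis.

The other S-polynomials (S(f_1,f_4), S(f_2,f_3), S(f_2,f_4), S(f_3,f_4), S(f_1,h_5), S(f_2,h_5), S(f_3,h_5), S(f_4,h_5), S(f_1,h_6), S(f_2,h_6), S(f_3,h_6), S(f_4,h_6), S(h_5,h_6)) all reduce to 0 modulo the current basis, so we have a Gröbner basis.
Inter-reduce: drop elements whose leading term is divisible by another's, tail-reduce, and make monic.
Reduced Gröbner basis: {x_1 + 3, x_2 - 3}.

Elimination: the polynomial x_2 - 3 lies in the elimination ideal for x_2, so x_2 ∈ {3}. For each such x_2, the remaining basis elements (now univariate) give the rest of the solution.
  x_2 = 3: the earlier basis element becomes x_1 + 3 = 0, giving x_1 = -3 — point (-3, 3).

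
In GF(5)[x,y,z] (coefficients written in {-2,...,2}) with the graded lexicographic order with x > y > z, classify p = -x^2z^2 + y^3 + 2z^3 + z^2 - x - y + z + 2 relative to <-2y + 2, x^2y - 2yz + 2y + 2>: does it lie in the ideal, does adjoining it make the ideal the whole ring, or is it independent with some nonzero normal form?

First compute the reduced Gröbner basis of I by Buchberger's algorithm.
f_1 = -2y + 2, LT = y.
f_2 = x^2y - 2yz + 2y + 2, LT = x^2y.

S(f_1,f_2): lcm = x^2y. S = -x^2 + 2yz - 2y - 2.
  reduce S modulo (f_1, f_2):
  remainder -x^2 + 2z + 1 ≠ 0; add h_3 = -x^2 + 2z + 1 to the basis.

The other S-polynomials (S(f_1,h_3), S(f_2,h_3)) all reduce to 0 modulo the current basis, so we have a Gröbner basis.
Inter-reduce: drop elements whose leading term is divisible by another's, tail-reduce, and make monic.
Reduced Gröbner basis: {x^2 - 2z - 1, y - 1}.
Label its elements g_1 = x^2 - 2z - 1, g_2 = y - 1.

Reduce p = -x^2z^2 + y^3 + 2z^3 + z^2 - x - y + z + 2 modulo G:
  leading term x^2z^2: subtract (-z^2)·g_1 from -x^2z^2 + y^3 + 2z^3 + z^2 - x - y + z + 2 → y^3 - x - y + z + 2
  leading term y^3: subtract (y^2)·g_2 from y^3 - x - y + z + 2 → y^2 - x - y + z + 2
  leading term y^2: subtract (y)·g_2 from y^2 - x - y + z + 2 → -x + z + 2
  leading term x: no divisor's leading term divides it; move -x to the remainder.
  leading term z: no divisor's leading term divides it; move z to the remainder.
  leading term 1: no divisor's leading term divides it; move 2 to the remainder.
  normal form = -x + z + 2.
The normal form is nonzero, so p ∉ I. Since p minus its normal form lies in I, I + (p) = I + (r) where r = -x + z + 2; decide whether this ideal is the whole ring.
Run Buchberger on G together with r (pairs among the g_i already reduce to 0 since G is a Gröbner basis):
g_1 = x^2 - 2z - 1, LT = x^2.
g_2 = y - 1, LT = y.
r = -x + z + 2, LT = x.

S(g_1,r): lcm = x^2. S = xz + 2x - 2z - 1.
  reduce S modulo (g_1, g_2, r):
  remainder z^2 + 2z - 2 ≠ 0; add m_4 = z^2 + 2z - 2 to the basis.

The other S-polynomials (S(g_1,g_2), S(g_2,r), S(g_1,m_4), S(g_2,m_4), S(r,m_4)) all reduce to 0 modulo the current basis, so we have a Gröbner basis.
Inter-reduce: drop elements whose leading term is divisible by another's, tail-reduce, and make monic.
Reduced Gröbner basis: {z^2 + 2z - 2, x - z - 2, y - 1}.
The reduced Gröbner basis of I + (p) is {z^2 + 2z - 2, x - z - 2, y - 1} ≠ {1}, a proper ideal, so the enlarged system stays consistent: p is independent of I, with normal form -x + z + 2.

-x^2z^2 + y^3 + 2z^3 + z^2 - x - y + z + 2 is independent of I; its normal form modulo I is -x + z + 2.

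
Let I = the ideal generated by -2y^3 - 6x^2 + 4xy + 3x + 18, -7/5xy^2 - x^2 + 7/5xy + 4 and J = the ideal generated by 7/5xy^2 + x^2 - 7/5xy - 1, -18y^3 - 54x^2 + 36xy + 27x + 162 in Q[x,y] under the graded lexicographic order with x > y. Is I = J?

No, the ideals differ.

Since reduced Gröbner bases are canonical representatives of ideals under a given ordering, it suffices to compute and compare them.
Buchberger on the first generating set:
f_1 = -2y^3 - 6x^2 + 4xy + 3x + 18, LT = y^3.
f_2 = -7/5xy^2 - x^2 + 7/5xy + 4, LT = xy^2.

S(f_1,f_2): lcm = xy^3. S = 3x^3 - 19/7x^2y + xy^2 - 3/2x^2 - 9x + 20/7y.
  reduce S modulo (f_1, f_2):
  remainder 3x^3 - 19/7x^2y - 31/14x^2 + xy - 9x + 20/7y + 20/7 ≠ 0; add g_3 = 3x^3 - 19/7x^2y - 31/14x^2 + xy - 9x + 20/7y + 20/7 to the basis.

The other S-polynomials (S(f_1,g_3), S(f_2,g_3)) all reduce to 0 modulo the current basis, so we have a Gröbner basis.
Inter-reduce: drop elements whose leading term is divisible by another's, tail-reduce, and make monic.
Reduced Gröbner basis: {x^3 - 19/21x^2y - 31/42x^2 + 1/3xy - 3x + 20/21y + 20/21, xy^2 + 5/7x^2 - xy - 20/7, y^3 + 3x^2 - 2xy - 3/2x - 9}.

Buchberger on the second generating set:
h_1 = 7/5xy^2 + x^2 - 7/5xy - 1, LT = xy^2.
h_2 = -18y^3 - 54x^2 + 36xy + 27x + 162, LT = y^3.

S(h_1,h_2): lcm = xy^3. S = -3x^3 + 19/7x^2y - xy^2 + 3/2x^2 + 9x - 5/7y.
  reduce S modulo (h_1, h_2):
  remainder -3x^3 + 19/7x^2y + 31/14x^2 - xy + 9x - 5/7y - 5/7 ≠ 0; add k_3 = -3x^3 + 19/7x^2y + 31/14x^2 - xy + 9x - 5/7y - 5/7 to the basis.

The other S-polynomials (S(h_1,k_3), S(h_2,k_3)) all reduce to 0 modulo the current basis, so we have a Gröbner basis.
Inter-reduce: drop elements whose leading term is divisible by another's, tail-reduce, and make monic.
Reduced Gröbner basis: {x^3 - 19/21x^2y - 31/42x^2 + 1/3xy - 3x + 5/21y + 5/21, xy^2 + 5/7x^2 - xy - 5/7, y^3 + 3x^2 - 2xy - 3/2x - 9}.

These differ, so the ideals are not equal.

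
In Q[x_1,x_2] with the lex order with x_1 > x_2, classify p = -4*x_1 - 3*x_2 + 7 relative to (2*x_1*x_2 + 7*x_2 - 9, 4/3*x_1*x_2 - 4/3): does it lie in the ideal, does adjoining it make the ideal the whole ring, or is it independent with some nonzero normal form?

First compute the reduced Gröbner basis of I by Buchberger's algorithm.
f_1 = 2*x_1*x_2 + 7*x_2 - 9, LT = x_1*x_2.
f_2 = 4/3*x_1*x_2 - 4/3, LT = x_1*x_2.

S(f_1,f_2): lcm = x_1*x_2. S = 7/2*x_2 - 7/2.
  leading term x_2: no divisor's leading term divides it; move 7/2*x_2 to the remainder.
  leading term 1: no divisor's leading term divides it; move -7/2 to the remainder.
  remainder 7/2*x_2 - 7/2 ≠ 0; add h_3 = 7/2*x_2 - 7/2 to the basis.

S(f_1,h_3): lcm = x_1*x_2. S = x_1 + 7/2*x_2 - 9/2.
  leading term x_1: no divisor's leading term divides it; move x_1 to the remainder.
  leading term x_2: subtract (1)·h_3 from 7/2*x_2 - 9/2 → -1
  leading term 1: no divisor's leading term divides it; move -1 to the remainder.
  remainder x_1 - 1 ≠ 0; add h_4 = x_1 - 1 to the basis.

S(f_2,h_3): lcm = x_1*x_2. S = x_1 - 1.
  leading term x_1: subtract (1)·h_4 from x_1 - 1 → 0
  remainder 0.

S(f_1,h_4): lcm = x_1*x_2. S = 9/2*x_2 - 9/2.
  leading term x_2: subtract (9/7)·h_3 from 9/2*x_2 - 9/2 → 0
  remainder 0.

S(f_2,h_4): lcm = x_1*x_2. S = x_2 - 1.
  leading term x_2: subtract (2/7)·h_3 from x_2 - 1 → 0
  remainder 0.

S(h_3,h_4): leading monomials are coprime, so the S-polynomial reduces to 0 (Buchberger's first criterion).
Every S-polynomial of the final basis reduces to 0, so we have a Gröbner basis.
Inter-reduce: drop elements whose leading term is divisible by another's, tail-reduce, and make monic.
Reduced Gröbner basis: {x_1 - 1, x_2 - 1}.
Label its elements g_1 = x_1 - 1, g_2 = x_2 - 1.

Reduce p = -4*x_1 - 3*x_2 + 7 modulo G:
  leading term x_1: subtract (-4)·g_1 from -4*x_1 - 3*x_2 + 7 → -3*x_2 + 3
  leading term x_2: subtract (-3)·g_2 from -3*x_2 + 3 → 0
  normal form = 0.
Since the normal form is 0, p ∈ I.

-4*x_1 - 3*x_2 + 7 lies in I (it reduces to 0).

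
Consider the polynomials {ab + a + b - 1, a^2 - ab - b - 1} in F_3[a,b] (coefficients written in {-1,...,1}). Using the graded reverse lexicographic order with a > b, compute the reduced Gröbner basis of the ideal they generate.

f_1 = ab + a + b - 1, LT = ab.
f_2 = a^2 - ab - b - 1, LT = a^2.

S(f_1,f_2): lcm = a^2b. S = ab^2 + a^2 + ab + b^2 - a + b.
  leading term ab^2: subtract (b)·f_1 from ab^2 + a^2 + ab + b^2 - a + b → a^2 - a - b
  leading term a^2: subtract (1)·f_2 from a^2 - a - b → ab - a + 1
  leading term ab: subtract (1)·f_1 from ab - a + 1 → a - b - 1
  leading term a: no divisor's leading term divides it; move a to the remainder.
  leading term b: no divisor's leading term divides it; move -b to the remainder.
  leading term 1: no divisor's leading term divides it; move -1 to the remainder.
  remainder a - b - 1 ≠ 0; add g_3 = a - b - 1 to the basis.

S(f_1,g_3): lcm = ab. S = b^2 + a - b - 1.
  leading term b^2: no divisor's leading term divides it; move b^2 to the remainder.
  leading term a: subtract (1)·g_3 from a - b - 1 → 0
  remainder b^2 ≠ 0; add g_4 = b^2 to the basis.

S(f_2,g_3): lcm = a^2. S = a - b - 1.
  leading term a: subtract (1)·g_3 from a - b - 1 → 0
  remainder 0.

S(f_1,g_4): lcm = ab^2. S = ab + b^2 - b.
  leading term ab: subtract (1)·f_1 from ab + b^2 - b → b^2 - a + b + 1
  leading term b^2: subtract (1)·g_4 from b^2 - a + b + 1 → -a + b + 1
  leading term a: subtract (-1)·g_3 from -a + b + 1 → 0
  remainder 0.

S(f_2,g_4): leading monomials are coprime, so the S-polynomial reduces to 0 (Buchberger's first criterion).
S(g_3,g_4): leading monomials are coprime, so the S-polynomial reduces to 0 (Buchberger's first criterion).
Every S-polynomial of the final basis reduces to 0, so we have a Gröbner basis.
Inter-reduce: drop elements whose leading term is divisible by another's, tail-reduce, and make monic.

G = {b^2, a - b - 1}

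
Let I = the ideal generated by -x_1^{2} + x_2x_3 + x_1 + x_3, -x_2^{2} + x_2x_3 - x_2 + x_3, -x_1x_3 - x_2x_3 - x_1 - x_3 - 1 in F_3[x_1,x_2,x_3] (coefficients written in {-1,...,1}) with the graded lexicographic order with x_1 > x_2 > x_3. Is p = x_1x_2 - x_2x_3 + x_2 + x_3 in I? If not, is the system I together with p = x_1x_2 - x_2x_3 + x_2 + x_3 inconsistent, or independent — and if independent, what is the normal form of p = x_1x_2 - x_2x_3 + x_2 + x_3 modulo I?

x_1x_2 - x_2x_3 + x_2 + x_3 lies in I (it reduces to 0).

First compute the reduced Gröbner basis of I by Buchberger's algorithm.
f_1 = -x_1^{2} + x_2x_3 + x_1 + x_3, LT = x_1^{2}.
f_2 = -x_2^{2} + x_2x_3 - x_2 + x_3, LT = x_2^{2}.
f_3 = -x_1x_3 - x_2x_3 - x_1 - x_3 - 1, LT = x_1x_3.

S(f_1,f_3): lcm = x_1^{2}x_3. S = -x_1x_2x_3 - x_2x_3^{2} - x_1^{2} + x_1x_3 - x_3^{2} - x_1.
  leading term x_1x_2x_3: subtract (x_2)·f_3 from -x_1x_2x_3 - x_2x_3^{2} - x_1^{2} + x_1x_3 - x_3^{2} - x_1 → x_2^{2}x_3 - x_2x_3^{2} - x_1^{2} + x_1x_2 + x_1x_3 + x_2x_3 - x_3^{2} - x_1 + x_2
  leading term x_2^{2}x_3: subtract (-x_3)·f_2 from x_2^{2}x_3 - x_2x_3^{2} - x_1^{2} + x_1x_2 + x_1x_3 + x_2x_3 - x_3^{2} - x_1 + x_2 → -x_1^{2} + x_1x_2 + x_1x_3 - x_1 + x_2
  leading term x_1^{2}: subtract (1)·f_1 from -x_1^{2} + x_1x_2 + x_1x_3 - x_1 + x_2 → x_1x_2 + x_1x_3 - x_2x_3 + x_1 + x_2 - x_3
  leading term x_1x_2: no divisor's leading term divides it; move x_1x_2 to the remainder.
  leading term x_1x_3: subtract (-1)·f_3 from x_1x_3 - x_2x_3 + x_1 + x_2 - x_3 → x_2x_3 + x_2 + x_3 - 1
  leading term x_2x_3: no divisor's leading term divides it; move x_2x_3 to the remainder.
  leading term x_2: no divisor's leading term divides it; move x_2 to the remainder.
  leading term x_3: no divisor's leading term divides it; move x_3 to the remainder.
  leading term 1: no divisor's leading term divides it; move -1 to the remainder.
  remainder x_1x_2 + x_2x_3 + x_2 + x_3 - 1 ≠ 0; add h_4 = x_1x_2 + x_2x_3 + x_2 + x_3 - 1 to the basis.

S(f_1,h_4): lcm = x_1^{2}x_2. S = -x_1x_2x_3 - x_2^{2}x_3 + x_1x_2 - x_1x_3 - x_2x_3 + x_1.
  leading term x_1x_2x_3: subtract (x_2)·f_3 from -x_1x_2x_3 - x_2^{2}x_3 + x_1x_2 - x_1x_3 - x_2x_3 + x_1 → -x_1x_2 - x_1x_3 + x_1 + x_2
  leading term x_1x_2: subtract (-1)·h_4 from -x_1x_2 - x_1x_3 + x_1 + x_2 → -x_1x_3 + x_2x_3 + x_1 - x_2 + x_3 - 1
  leading term x_1x_3: subtract (1)·f_3 from -x_1x_3 + x_2x_3 + x_1 - x_2 + x_3 - 1 → -x_2x_3 - x_1 - x_2 - x_3
  leading term x_2x_3: no divisor's leading term divides it; move -x_2x_3 to the remainder.
  leading term x_1: no divisor's leading term divides it; move -x_1 to the remainder.
  leading term x_2: no divisor's leading term divides it; move -x_2 to the remainder.
  leading term x_3: no divisor's leading term divides it; move -x_3 to the remainder.
  remainder -x_2x_3 - x_1 - x_2 - x_3 ≠ 0; add h_5 = -x_2x_3 - x_1 - x_2 - x_3 to the basis.

S(f_3,h_4): lcm = x_1x_2x_3. S = x_2^{2}x_3 - x_2x_3^{2} + x_1x_2 - x_3^{2} + x_2 + x_3.
  leading term x_2^{2}x_3: subtract (-x_3)·f_2 from x_2^{2}x_3 - x_2x_3^{2} + x_1x_2 - x_3^{2} + x_2 + x_3 → x_1x_2 - x_2x_3 + x_2 + x_3
  leading term x_1x_2: subtract (1)·h_4 from x_1x_2 - x_2x_3 + x_2 + x_3 → x_2x_3 + 1
  leading term x_2x_3: subtract (-1)·h_5 from x_2x_3 + 1 → -x_1 - x_2 - x_3 + 1
  leading term x_1: no divisor's leading term divides it; move -x_1 to the remainder.
  leading term x_2: no divisor's leading term divides it; move -x_2 to the remainder.
  leading term x_3: no divisor's leading term divides it; move -x_3 to the remainder.
  leading term 1: no divisor's leading term divides it; move 1 to the remainder.
  remainder -x_1 - x_2 - x_3 + 1 ≠ 0; add h_6 = -x_1 - x_2 - x_3 + 1 to the basis.

S(f_3,h_6): lcm = x_1x_3. S = -x_3^{2} + x_1 - x_3 + 1.
  leading term x_3^{2}: no divisor's leading term divides it; move -x_3^{2} to the remainder.
  leading term x_1: subtract (-1)·h_6 from x_1 - x_3 + 1 → -x_2 + x_3 - 1
  leading term x_2: no divisor's leading term divides it; move -x_2 to the remainder.
  leading term x_3: no divisor's leading term divides it; move x_3 to the remainder.
  leading term 1: no divisor's leading term divides it; move -1 to the remainder.
  remainder -x_3^{2} - x_2 + x_3 - 1 ≠ 0; add h_7 = -x_3^{2} - x_2 + x_3 - 1 to the basis.

The other S-polynomials (S(f_1,f_2), S(f_2,f_3), S(f_2,h_4), S(f_1,h_5), S(f_2,h_5), S(f_3,h_5), S(h_4,h_5), S(f_1,h_6), S(f_2,h_6), S(h_4,h_6), S(h_5,h_6), S(f_1,h_7), S(f_2,h_7), S(f_3,h_7), S(h_4,h_7), S(h_5,h_7), S(h_6,h_7)) all reduce to 0 modulo the current basis, so we have a Gröbner basis.
Inter-reduce: drop elements whose leading term is divisible by another's, tail-reduce, and make monic.
Reduced Gröbner basis: {x_2^{2} + x_2 - x_3 + 1, x_2x_3 + 1, x_3^{2} + x_2 - x_3 + 1, x_1 + x_2 + x_3 - 1}.
Label its elements g_1 = x_2^{2} + x_2 - x_3 + 1, g_2 = x_2x_3 + 1, g_3 = x_3^{2} + x_2 - x_3 + 1, g_4 = x_1 + x_2 + x_3 - 1.

Reduce p = x_1x_2 - x_2x_3 + x_2 + x_3 modulo G:
  leading term x_1x_2: subtract (x_2)·g_4 from x_1x_2 - x_2x_3 + x_2 + x_3 → -x_2^{2} + x_2x_3 - x_2 + x_3
  leading term x_2^{2}: subtract (-1)·g_1 from -x_2^{2} + x_2x_3 - x_2 + x_3 → x_2x_3 + 1
  leading term x_2x_3: subtract (1)·g_2 from x_2x_3 + 1 → 0
  normal form = 0.
Since the normal form is 0, p ∈ I.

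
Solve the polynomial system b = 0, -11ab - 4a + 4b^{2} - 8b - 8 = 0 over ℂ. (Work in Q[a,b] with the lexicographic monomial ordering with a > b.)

Compute a lex Gröbner basis by Buchberger's algorithm.
f_1 = b, LT = b.
f_2 = -11ab - 4a + 4b^{2} - 8b - 8, LT = ab.

S(f_1,f_2): lcm = ab. S = -\tfrac{4}{11}a + \tfrac{4}{11}b^{2} - \tfrac{8}{11}b - \tfrac{8}{11}.
  leading term a: no divisor's leading term divides it; move -\tfrac{4}{11}a to the remainder.
  leading term b^{2}: subtract (\tfrac{4}{11}b)·f_1 from \tfrac{4}{11}b^{2} - \tfrac{8}{11}b - \tfrac{8}{11} → -\tfrac{8}{11}b - \tfrac{8}{11}
  leading term b: subtract (-\tfrac{8}{11})·f_1 from -\tfrac{8}{11}b - \tfrac{8}{11} → -\tfrac{8}{11}
  leading term 1: no divisor's leading term divides it; move -\tfrac{8}{11} to the remainder.
  remainder -\tfrac{4}{11}a - \tfrac{8}{11} ≠ 0; add h_3 = -\tfrac{4}{11}a - \tfrac{8}{11} to the basis.

The other S-polynomials (S(f_1,h_3), S(f_2,h_3)) all reduce to 0 modulo the current basis, so we have a Gröbner basis.
Inter-reduce: drop elements whose leading term is divisible by another's, tail-reduce, and make monic.
Reduced Gröbner basis: {a + 2, b}.

Since the basis is lex-ordered, b is univariate in b. Its roots are {0}. Back-substituting each root into the other basis elements fixes the other coordinates.
  b = 0: the earlier basis element becomes a + 2 = 0, giving a = -2 — point (-2, 0).
Each listed point satisfies every original equation (direct substitution).

{(-2, 0)}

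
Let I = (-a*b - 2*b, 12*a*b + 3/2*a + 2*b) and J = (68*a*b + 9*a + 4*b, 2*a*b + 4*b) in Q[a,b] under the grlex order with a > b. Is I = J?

Yes, the ideals are equal.

Equality of ideals is decidable: compute both reduced Gröbner bases (unique for the ordering) and check whether they agree.
Buchberger on the first generating set:
f_1 = -a*b - 2*b, LT = a*b.
f_2 = 12*a*b + 3/2*a + 2*b, LT = a*b.

S(f_1,f_2): lcm = a*b. S = -1/8*a + 11/6*b.
  leading term a: no divisor's leading term divides it; move -1/8*a to the remainder.
  leading term b: no divisor's leading term divides it; move 11/6*b to the remainder.
  remainder -1/8*a + 11/6*b ≠ 0; add g_3 = -1/8*a + 11/6*b to the basis.

S(f_1,g_3): lcm = a*b. S = 44/3*b**2 + 2*b.
  leading term b**2: no divisor's leading term divides it; move 44/3*b**2 to the remainder.
  leading term b: no divisor's leading term divides it; move 2*b to the remainder.
  remainder 44/3*b**2 + 2*b ≠ 0; add g_4 = 44/3*b**2 + 2*b to the basis.

S(f_2,g_3): lcm = a*b. S = 44/3*b**2 + 1/8*a + 1/6*b.
  leading term b**2: subtract (1)·g_4 from 44/3*b**2 + 1/8*a + 1/6*b → 1/8*a - 11/6*b
  leading term a: subtract (-1)·g_3 from 1/8*a - 11/6*b → 0
  remainder 0.

S(f_1,g_4): lcm = a*b**2. S = -3/22*a*b + 2*b**2.
  leading term a*b: subtract (3/22)·f_1 from -3/22*a*b + 2*b**2 → 2*b**2 + 3/11*b
  leading term b**2: subtract (3/22)·g_4 from 2*b**2 + 3/11*b → 0
  remainder 0.

S(f_2,g_4): lcm = a*b**2. S = -1/88*a*b + 1/6*b**2.
  leading term a*b: subtract (1/88)·f_1 from -1/88*a*b + 1/6*b**2 → 1/6*b**2 + 1/44*b
  leading term b**2: subtract (1/88)·g_4 from 1/6*b**2 + 1/44*b → 0
  remainder 0.

S(g_3,g_4): leading monomials are coprime, so the S-polynomial reduces to 0 (Buchberger's first criterion).
Every S-polynomial of the final basis reduces to 0, so we have a Gröbner basis.
Inter-reduce: drop elements whose leading term is divisible by another's, tail-reduce, and make monic.
Reduced Gröbner basis: {b**2 + 3/22*b, a - 44/3*b}.

Buchberger on the second generating set:
h_1 = 68*a*b + 9*a + 4*b, LT = a*b.
h_2 = 2*a*b + 4*b, LT = a*b.

S(h_1,h_2): lcm = a*b. S = 9/68*a - 33/17*b.
  leading term a: no divisor's leading term divides it; move 9/68*a to the remainder.
  leading term b: no divisor's leading term divides it; move -33/17*b to the remainder.
  remainder 9/68*a - 33/17*b ≠ 0; add k_3 = 9/68*a - 33/17*b to the basis.

S(h_1,k_3): lcm = a*b. S = 44/3*b**2 + 9/68*a + 1/17*b.
  leading term b**2: no divisor's leading term divides it; move 44/3*b**2 to the remainder.
  leading term a: subtract (1)·k_3 from 9/68*a + 1/17*b → 2*b
  leading term b: no divisor's leading term divides it; move 2*b to the remainder.
  remainder 44/3*b**2 + 2*b ≠ 0; add k_4 = 44/3*b**2 + 2*b to the basis.

S(h_2,k_3): lcm = a*b. S = 44/3*b**2 + 2*b.
  leading term b**2: subtract (1)·k_4 from 44/3*b**2 + 2*b → 0
  remainder 0.

S(h_1,k_4): lcm = a*b**2. S = -3/748*a*b + 1/17*b**2.
  leading term a*b: subtract (-3/50864)·h_1 from -3/748*a*b + 1/17*b**2 → 1/17*b**2 + 27/50864*a + 3/12716*b
  leading term b**2: subtract (3/748)·k_4 from 1/17*b**2 + 27/50864*a + 3/12716*b → 27/50864*a - 9/1156*b
  leading term a: subtract (3/748)·k_3 from 27/50864*a - 9/1156*b → 0
  remainder 0.

S(h_2,k_4): lcm = a*b**2. S = -3/22*a*b + 2*b**2.
  leading term a*b: subtract (-3/1496)·h_1 from -3/22*a*b + 2*b**2 → 2*b**2 + 27/1496*a + 3/374*b
  leading term b**2: subtract (3/22)·k_4 from 2*b**2 + 27/1496*a + 3/374*b → 27/1496*a - 9/34*b
  leading term a: subtract (3/22)·k_3 from 27/1496*a - 9/34*b → 0
  remainder 0.

S(k_3,k_4): leading monomials are coprime, so the S-polynomial reduces to 0 (Buchberger's first criterion).
Every S-polynomial of the final basis reduces to 0, so we have a Gröbner basis.
Inter-reduce: drop elements whose leading term is divisible by another's, tail-reduce, and make monic.
Reduced Gröbner basis: {b**2 + 3/22*b, a - 44/3*b}.

These coincide, so the ideals are equal.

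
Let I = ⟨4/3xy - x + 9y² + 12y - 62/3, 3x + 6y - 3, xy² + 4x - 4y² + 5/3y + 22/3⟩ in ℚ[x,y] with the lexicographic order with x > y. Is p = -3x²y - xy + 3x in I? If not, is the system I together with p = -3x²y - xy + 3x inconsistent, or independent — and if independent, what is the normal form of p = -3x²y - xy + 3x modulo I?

First compute the reduced Gröbner basis of I by Buchberger's algorithm.
f_1 = 4/3xy - x + 9y² + 12y - 62/3, LT = xy.
f_2 = 3x + 6y - 3, LT = x.
f_3 = xy² + 4x - 4y² + 5/3y + 22/3, LT = xy².

S(f_1,f_2): lcm = xy. S = -¾x + 19/4y² + 10y - 31/2.
  leading term x: subtract (-¼)·f_2 from -¾x + 19/4y² + 10y - 31/2 → 19/4y² + 23/2y - 65/4
  leading term y²: no divisor's leading term divides it; move 19/4y² to the remainder.
  leading term y: no divisor's leading term divides it; move 23/2y to the remainder.
  leading term 1: no divisor's leading term divides it; move -65/4 to the remainder.
  remainder 19/4y² + 23/2y - 65/4 ≠ 0; add h_4 = 19/4y² + 23/2y - 65/4 to the basis.

S(f_1,f_3): lcm = xy². S = -¾xy - 4x + 27/4y³ + 13y² - 103/6y - 22/3.
  leading term xy: subtract (-9/16)·f_1 from -¾xy - 4x + 27/4y³ + 13y² - 103/6y - 22/3 → -73/16x + 27/4y³ + 289/16y² - 125/12y - 455/24
  leading term x: subtract (-73/48)·f_2 from -73/16x + 27/4y³ + 289/16y² - 125/12y - 455/24 → 27/4y³ + 289/16y² - 31/24y - 1129/48
  leading term y³: subtract (27/19y)·h_4 from 27/4y³ + 289/16y² - 31/24y - 1129/48 → 523/304y² + 9941/456y - 1129/48
  leading term y²: subtract (523/1444)·h_4 from 523/304y² + 9941/456y - 1129/48 → 19099/1083y - 19099/1083
  leading term y: no divisor's leading term divides it; move 19099/1083y to the remainder.
  leading term 1: no divisor's leading term divides it; move -19099/1083 to the remainder.
  remainder 19099/1083y - 19099/1083 ≠ 0; add h_5 = 19099/1083y - 19099/1083 to the basis.

S(f_2,f_3): lcm = xy². S = -4x + 2y³ + 3y² - 5/3y - 22/3.
  leading term x: subtract (-4/3)·f_2 from -4x + 2y³ + 3y² - 5/3y - 22/3 → 2y³ + 3y² + 19/3y - 34/3
  leading term y³: subtract (8/19y)·h_4 from 2y³ + 3y² + 19/3y - 34/3 → -35/19y² + 751/57y - 34/3
  leading term y²: subtract (-140/361)·h_4 from -35/19y² + 751/57y - 34/3 → 19099/1083y - 19099/1083
  leading term y: subtract (1)·h_5 from 19099/1083y - 19099/1083 → 0
  remainder 0.

S(f_1,h_4): lcm = xy². S = -241/76xy + 65/19x + 27/4y³ + 9y² - 31/2y.
  leading term xy: subtract (-723/304)·f_1 from -241/76xy + 65/19x + 27/4y³ + 9y² - 31/2y → 317/304x + 27/4y³ + 9243/304y² + 991/76y - 7471/152
  leading term x: subtract (317/912)·f_2 from 317/304x + 27/4y³ + 9243/304y² + 991/76y - 7471/152 → 27/4y³ + 9243/304y² + 1665/152y - 14625/304
  leading term y³: subtract (27/19y)·h_4 from 27/4y³ + 9243/304y² + 1665/152y - 14625/304 → 225/16y² + 5175/152y - 14625/304
  leading term y²: subtract (225/76)·h_4 from 225/16y² + 5175/152y - 14625/304 → 0
  remainder 0.

S(f_2,h_4): leading monomials are coprime, so the S-polynomial reduces to 0 (Buchberger's first criterion).
S(f_3,h_4): lcm = xy². S = -46/19xy + 141/19x - 4y² + 5/3y + 22/3.
  leading term xy: subtract (-69/38)·f_1 from -46/19xy + 141/19x - 4y² + 5/3y + 22/3 → 213/38x + 469/38y² + 1337/57y - 1721/57
  leading term x: subtract (71/38)·f_2 from 213/38x + 469/38y² + 1337/57y - 1721/57 → 469/38y² + 698/57y - 2803/114
  leading term y²: subtract (938/361)·h_4 from 469/38y² + 698/57y - 2803/114 → -19099/1083y + 19099/1083
  leading term y: subtract (-1)·h_5 from -19099/1083y + 19099/1083 → 0
  remainder 0.

S(f_1,h_5): lcm = xy. S = ¼x + 27/4y² + 9y - 31/2.
  leading term x: subtract (1/12)·f_2 from ¼x + 27/4y² + 9y - 31/2 → 27/4y² + 17/2y - 61/4
  leading term y²: subtract (27/19)·h_4 from 27/4y² + 17/2y - 61/4 → -149/19y + 149/19
  leading term y: subtract (-8493/19099)·h_5 from -149/19y + 149/19 → 0
  remainder 0.

S(f_2,h_5): leading monomials are coprime, so the S-polynomial reduces to 0 (Buchberger's first criterion).
S(f_3,h_5): lcm = xy². S = xy + 4x - 4y² + 5/3y + 22/3.
  leading term xy: subtract (¾)·f_1 from xy + 4x - 4y² + 5/3y + 22/3 → 19/4x - 43/4y² - 22/3y + 137/6
  leading term x: subtract (19/12)·f_2 from 19/4x - 43/4y² - 22/3y + 137/6 → -43/4y² - 101/6y + 331/12
  leading term y²: subtract (-43/19)·h_4 from -43/4y² - 101/6y + 331/12 → 524/57y - 524/57
  leading term y: subtract (9956/19099)·h_5 from 524/57y - 524/57 → 0
  remainder 0.

S(h_4,h_5): lcm = y². S = 65/19y - 65/19.
  leading term y: subtract (3705/19099)·h_5 from 65/19y - 65/19 → 0
  remainder 0.

Every S-polynomial of the final basis reduces to 0, so we have a Gröbner basis.
Inter-reduce: drop elements whose leading term is divisible by another's, tail-reduce, and make monic.
Reduced Gröbner basis: {x + 1, y - 1}.
Label its elements g_1 = x + 1, g_2 = y - 1.

Reduce p = -3x²y - xy + 3x modulo G:
  leading term x²y: subtract (-3xy)·g_1 from -3x²y - xy + 3x → 2xy + 3x
  leading term xy: subtract (2y)·g_1 from 2xy + 3x → 3x - 2y
  leading term x: subtract (3)·g_1 from 3x - 2y → -2y - 3
  leading term y: subtract (-2)·g_2 from -2y - 3 → -5
  leading term 1: no divisor's leading term divides it; move -5 to the remainder.
  normal form = -5.
The normal form is nonzero, so p ∉ I. Since p minus its normal form lies in I, I + (p) = I + (r) where r = -5; decide whether this ideal is the whole ring.
Here r = -5 is a nonzero constant, hence a unit: 1 ∈ I + (p), the Gröbner basis of I + (p) is {1}, and the enlarged system has no common solution — adjoining p is inconsistent.

Adjoining -3x²y - xy + 3x makes the ideal the whole ring: the system is inconsistent.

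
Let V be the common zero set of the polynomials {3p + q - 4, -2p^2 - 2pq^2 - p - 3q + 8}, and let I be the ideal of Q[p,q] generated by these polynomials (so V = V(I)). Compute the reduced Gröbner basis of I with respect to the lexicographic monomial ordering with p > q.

f_1 = 3p + q - 4, LT = p.
f_2 = -2p^2 - 2pq^2 - p - 3q + 8, LT = p^2.

S(f_1,f_2): lcm = p^2. S = -pq^2 + 1/3pq - 11/6p - 3/2q + 4.
  leading term pq^2: subtract (-1/3q^2)·f_1 from -pq^2 + 1/3pq - 11/6p - 3/2q + 4 → 1/3pq - 11/6p + 1/3q^3 - 4/3q^2 - 3/2q + 4
  leading term pq: subtract (1/9q)·f_1 from 1/3pq - 11/6p + 1/3q^3 - 4/3q^2 - 3/2q + 4 → -11/6p + 1/3q^3 - 13/9q^2 - 19/18q + 4
  leading term p: subtract (-11/18)·f_1 from -11/6p + 1/3q^3 - 13/9q^2 - 19/18q + 4 → 1/3q^3 - 13/9q^2 - 4/9q + 14/9
  leading term q^3: no divisor's leading term divides it; move 1/3q^3 to the remainder.
  leading term q^2: no divisor's leading term divides it; move -13/9q^2 to the remainder.
  leading term q: no divisor's leading term divides it; move -4/9q to the remainder.
  leading term 1: no divisor's leading term divides it; move 14/9 to the remainder.
  remainder 1/3q^3 - 13/9q^2 - 4/9q + 14/9 ≠ 0; add g_3 = 1/3q^3 - 13/9q^2 - 4/9q + 14/9 to the basis.

The other S-polynomials (S(f_1,g_3), S(f_2,g_3)) all reduce to 0 modulo the current basis, so we have a Gröbner basis.
Inter-reduce: drop elements whose leading term is divisible by another's, tail-reduce, and make monic.

G = {p + 1/3q - 4/3, q^3 - 13/3q^2 - 4/3q + 14/3}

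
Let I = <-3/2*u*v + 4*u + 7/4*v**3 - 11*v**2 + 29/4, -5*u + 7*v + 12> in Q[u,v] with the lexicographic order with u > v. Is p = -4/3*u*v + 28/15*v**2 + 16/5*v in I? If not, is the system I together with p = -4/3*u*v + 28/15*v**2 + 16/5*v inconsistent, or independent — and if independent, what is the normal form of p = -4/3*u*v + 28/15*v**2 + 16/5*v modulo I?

-4/3*u*v + 28/15*v**2 + 16/5*v lies in I (it reduces to 0).

First compute the reduced Gröbner basis of I by Buchberger's algorithm.
f_1 = -3/2*u*v + 4*u + 7/4*v**3 - 11*v**2 + 29/4, LT = u*v.
f_2 = -5*u + 7*v + 12, LT = u.

S(f_1,f_2): lcm = u*v. S = -8/3*u - 7/6*v**3 + 131/15*v**2 + 12/5*v - 29/6.
  leading term u: subtract (8/15)·f_2 from -8/3*u - 7/6*v**3 + 131/15*v**2 + 12/5*v - 29/6 → -7/6*v**3 + 131/15*v**2 - 4/3*v - 337/30
  leading term v**3: no divisor's leading term divides it; move -7/6*v**3 to the remainder.
  leading term v**2: no divisor's leading term divides it; move 131/15*v**2 to the remainder.
  leading term v: no divisor's leading term divides it; move -4/3*v to the remainder.
  leading term 1: no divisor's leading term divides it; move -337/30 to the remainder.
  remainder -7/6*v**3 + 131/15*v**2 - 4/3*v - 337/30 ≠ 0; add h_3 = -7/6*v**3 + 131/15*v**2 - 4/3*v - 337/30 to the basis.

S(f_1,h_3): lcm = u*v**3. S = 506/105*u*v**2 - 8/7*u*v - 337/35*u - 7/6*v**5 + 22/3*v**4 - 29/6*v**2.
  leading term u*v**2: subtract (-1012/315*v)·f_1 from 506/105*u*v**2 - 8/7*u*v - 337/35*u - 7/6*v**5 + 22/3*v**4 - 29/6*v**2 → 3688/315*u*v - 337/35*u - 7/6*v**5 + 583/45*v**4 - 11132/315*v**3 - 29/6*v**2 + 7337/315*v
  leading term u*v: subtract (-7376/945)·f_1 from 3688/315*u*v - 337/35*u - 7/6*v**5 + 583/45*v**4 - 11132/315*v**3 - 29/6*v**2 + 7337/315*v → 583/27*u - 7/6*v**5 + 583/45*v**4 - 20488/945*v**3 - 171407/1890*v**2 + 7337/315*v + 53476/945
  leading term u: subtract (-583/135)·f_2 from 583/27*u - 7/6*v**5 + 583/45*v**4 - 20488/945*v**3 - 171407/1890*v**2 + 7337/315*v + 53476/945 → -7/6*v**5 + 583/45*v**4 - 20488/945*v**3 - 171407/1890*v**2 + 50578/945*v + 102448/945
  leading term v**5: subtract (v**2)·h_3 from -7/6*v**5 + 583/45*v**4 - 20488/945*v**3 - 171407/1890*v**2 + 50578/945*v + 102448/945 → 38/9*v**4 - 19228/945*v**3 - 75088/945*v**2 + 50578/945*v + 102448/945
  leading term v**4: subtract (-76/21*v)·h_3 from 38/9*v**4 - 19228/945*v**3 - 75088/945*v**2 + 50578/945*v + 102448/945 → 304/27*v**3 - 79648/945*v**2 + 2432/189*v + 102448/945
  leading term v**3: subtract (-608/63)·h_3 from 304/27*v**3 - 79648/945*v**2 + 2432/189*v + 102448/945 → 0
  remainder 0.

S(f_2,h_3): leading monomials are coprime, so the S-polynomial reduces to 0 (Buchberger's first criterion).
Every S-polynomial of the final basis reduces to 0, so we have a Gröbner basis.
Inter-reduce: drop elements whose leading term is divisible by another's, tail-reduce, and make monic.
Reduced Gröbner basis: {u - 7/5*v - 12/5, v**3 - 262/35*v**2 + 8/7*v + 337/35}.
Label its elements g_1 = u - 7/5*v - 12/5, g_2 = v**3 - 262/35*v**2 + 8/7*v + 337/35.

Reduce p = -4/3*u*v + 28/15*v**2 + 16/5*v modulo G:
  leading term u*v: subtract (-4/3*v)·g_1 from -4/3*u*v + 28/15*v**2 + 16/5*v → 0
  normal form = 0.
Since the normal form is 0, p ∈ I.

The remainder on division by a Gröbner basis is unique — it is the normal form.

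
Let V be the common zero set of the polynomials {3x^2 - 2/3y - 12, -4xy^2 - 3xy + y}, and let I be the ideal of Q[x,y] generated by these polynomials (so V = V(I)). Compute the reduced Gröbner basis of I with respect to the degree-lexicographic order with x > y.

Buchberger's algorithm terminates because the ascending chain of leading-term ideals stabilizes.

f_1 = 3x^2 - 2/3y - 12, LT = x^2.
f_2 = -4xy^2 - 3xy + y, LT = xy^2.

S(f_1,f_2): lcm = x^2y^2. S = -3/4x^2y - 2/9y^3 + 1/4xy - 4y^2.
  leading term x^2y: subtract (-1/4y)·f_1 from -3/4x^2y - 2/9y^3 + 1/4xy - 4y^2 → -2/9y^3 + 1/4xy - 25/6y^2 - 3y
  leading term y^3: no divisor's leading term divides it; move -2/9y^3 to the remainder.
  leading term xy: no divisor's leading term divides it; move 1/4xy to the remainder.
  leading term y^2: no divisor's leading term divides it; move -25/6y^2 to the remainder.
  leading term y: no divisor's leading term divides it; move -3y to the remainder.
  remainder -2/9y^3 + 1/4xy - 25/6y^2 - 3y ≠ 0; add g_3 = -2/9y^3 + 1/4xy - 25/6y^2 - 3y to the basis.

S(f_1,g_3): leading monomials are coprime, so the S-polynomial reduces to 0 (Buchberger's first criterion).
S(f_2,g_3): lcm = xy^3. S = 9/8x^2y - 18xy^2 - 27/2xy - 1/4y^2.
  leading term x^2y: subtract (3/8y)·f_1 from 9/8x^2y - 18xy^2 - 27/2xy - 1/4y^2 → -18xy^2 - 27/2xy + 9/2y
  leading term xy^2: subtract (9/2)·f_2 from -18xy^2 - 27/2xy + 9/2y → 0
  remainder 0.

Every S-polynomial of the final basis reduces to 0, so we have a Gröbner basis.

G = {xy^2 + 3/4xy - 1/4y, y^3 - 9/8xy + 75/4y^2 + 27/2y, x^2 - 2/9y - 4}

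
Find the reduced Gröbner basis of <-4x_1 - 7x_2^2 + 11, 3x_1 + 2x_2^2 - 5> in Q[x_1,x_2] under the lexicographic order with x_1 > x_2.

f_1 = -4x_1 - 7x_2^2 + 11, LT = x_1.
f_2 = 3x_1 + 2x_2^2 - 5, LT = x_1.

S(f_1,f_2): lcm = x_1. S = 13/12x_2^2 - 13/12.
  leading term x_2^2: no divisor's leading term divides it; move 13/12x_2^2 to the remainder.
  leading term 1: no divisor's leading term divides it; move -13/12 to the remainder.
  remainder 13/12x_2^2 - 13/12 ≠ 0; add g_3 = 13/12x_2^2 - 13/12 to the basis.

The other S-polynomials (S(f_1,g_3), S(f_2,g_3)) all reduce to 0 modulo the current basis, so we have a Gröbner basis.
Inter-reduce: drop elements whose leading term is divisible by another's, tail-reduce, and make monic.

G = {x_1 - 1, x_2^2 - 1}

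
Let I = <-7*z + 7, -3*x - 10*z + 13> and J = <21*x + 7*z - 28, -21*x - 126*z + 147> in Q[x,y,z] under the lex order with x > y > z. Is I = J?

Yes, the ideals are equal.

Since reduced Gröbner bases are canonical representatives of ideals under a given ordering, it suffices to compute and compare them.
Buchberger on the first generating set:
f_1 = -7*z + 7, LT = z.
f_2 = -3*x - 10*z + 13, LT = x.

The S-polynomials (S(f_1,f_2)) all reduce to 0 modulo the current basis, so we have a Gröbner basis.
Inter-reduce: drop elements whose leading term is divisible by another's, tail-reduce, and make monic.
Reduced Gröbner basis: {x - 1, z - 1}.

Buchberger on the second generating set:
h_1 = 21*x + 7*z - 28, LT = x.
h_2 = -21*x - 126*z + 147, LT = x.

S(h_1,h_2): lcm = x. S = -17/3*z + 17/3.
  leading term z: no divisor's leading term divides it; move -17/3*z to the remainder.
  leading term 1: no divisor's leading term divides it; move 17/3 to the remainder.
  remainder -17/3*z + 17/3 ≠ 0; add k_3 = -17/3*z + 17/3 to the basis.

The other S-polynomials (S(h_1,k_3), S(h_2,k_3)) all reduce to 0 modulo the current basis, so we have a Gröbner basis.
Inter-reduce: drop elements whose leading term is divisible by another's, tail-reduce, and make monic.
Reduced Gröbner basis: {x - 1, z - 1}.

The two bases agree; hence the ideals are identical.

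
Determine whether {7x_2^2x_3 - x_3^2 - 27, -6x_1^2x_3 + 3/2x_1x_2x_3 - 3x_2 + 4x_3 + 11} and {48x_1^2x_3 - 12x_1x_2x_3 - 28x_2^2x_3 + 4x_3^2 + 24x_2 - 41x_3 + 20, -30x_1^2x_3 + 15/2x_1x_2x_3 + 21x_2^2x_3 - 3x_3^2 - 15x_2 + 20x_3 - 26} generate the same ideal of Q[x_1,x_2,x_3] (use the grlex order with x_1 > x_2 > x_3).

Equality of ideals is decidable: compute both reduced Gröbner bases (unique for the ordering) and check whether they agree.
Buchberger on the first generating set:
f_1 = 7x_2^2x_3 - x_3^2 - 27, LT = x_2^2x_3.
f_2 = -6x_1^2x_3 + 3/2x_1x_2x_3 - 3x_2 + 4x_3 + 11, LT = x_1^2x_3.

S(f_1,f_2): lcm = x_1^2x_2^2x_3. S = 1/4x_1x_2^3x_3 - 1/7x_1^2x_3^2 - 1/2x_2^3 + 2/3x_2^2x_3 - 27/7x_1^2 + 11/6x_2^2.
  reduce S modulo (f_1, f_2):
  remainder -1/2x_2^3 - 27/7x_1^2 + 27/28x_1x_2 + 11/6x_2^2 + 1/14x_2x_3 - 11/42x_3 + 18/7 ≠ 0; add g_3 = -1/2x_2^3 - 27/7x_1^2 + 27/28x_1x_2 + 11/6x_2^2 + 1/14x_2x_3 - 11/42x_3 + 18/7 to the basis.

The other S-polynomials (S(f_1,g_3), S(f_2,g_3)) all reduce to 0 modulo the current basis, so we have a Gröbner basis.
Inter-reduce: drop elements whose leading term is divisible by another's, tail-reduce, and make monic.
Reduced Gröbner basis: {x_1^2x_3 - 1/4x_1x_2x_3 + 1/2x_2 - 2/3x_3 - 11/6, x_2^3 + 54/7x_1^2 - 27/14x_1x_2 - 11/3x_2^2 - 1/7x_2x_3 + 11/21x_3 - 36/7, x_2^2x_3 - 1/7x_3^2 - 27/7}.

Buchberger on the second generating set:
h_1 = 48x_1^2x_3 - 12x_1x_2x_3 - 28x_2^2x_3 + 4x_3^2 + 24x_2 - 41x_3 + 20, LT = x_1^2x_3.
h_2 = -30x_1^2x_3 + 15/2x_1x_2x_3 + 21x_2^2x_3 - 3x_3^2 - 15x_2 + 20x_3 - 26, LT = x_1^2x_3.

S(h_1,h_2): lcm = x_1^2x_3. S = 7/60x_2^2x_3 - 1/60x_3^2 - 3/16x_3 - 9/20.
  reduce S modulo (h_1, h_2):
  remainder 7/60x_2^2x_3 - 1/60x_3^2 - 3/16x_3 - 9/20 ≠ 0; add k_3 = 7/60x_2^2x_3 - 1/60x_3^2 - 3/16x_3 - 9/20 to the basis.

S(h_1,k_3): lcm = x_1^2x_2^2x_3. S = -1/4x_1x_2^3x_3 - 7/12x_2^4x_3 + 1/7x_1^2x_3^2 + 1/12x_2^2x_3^2 + 45/28x_1^2x_3 + 1/2x_2^3 - 41/48x_2^2x_3 + 27/7x_1^2 + 5/12x_2^2.
  reduce S modulo (h_1, h_2, k_3):
  remainder 1/2x_2^3 + 27/7x_1^2 - 27/28x_1x_2 - 11/6x_2^2 - 1/14x_2x_3 - 45/56x_2 + 11/42x_3 - 111/28 ≠ 0; add k_4 = 1/2x_2^3 + 27/7x_1^2 - 27/28x_1x_2 - 11/6x_2^2 - 1/14x_2x_3 - 45/56x_2 + 11/42x_3 - 111/28 to the basis.

The other S-polynomials (S(h_2,k_3), S(h_1,k_4), S(h_2,k_4), S(k_3,k_4)) all reduce to 0 modulo the current basis, so we have a Gröbner basis.
Inter-reduce: drop elements whose leading term is divisible by another's, tail-reduce, and make monic.
Reduced Gröbner basis: {x_1^2x_3 - 1/4x_1x_2x_3 + 1/2x_2 - 43/24x_3 - 11/6, x_2^3 + 54/7x_1^2 - 27/14x_1x_2 - 11/3x_2^2 - 1/7x_2x_3 - 45/28x_2 + 11/21x_3 - 111/14, x_2^2x_3 - 1/7x_3^2 - 45/28x_3 - 27/7}.

Since the reduced bases disagree, the two ideals are not the same.

No, the ideals differ.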